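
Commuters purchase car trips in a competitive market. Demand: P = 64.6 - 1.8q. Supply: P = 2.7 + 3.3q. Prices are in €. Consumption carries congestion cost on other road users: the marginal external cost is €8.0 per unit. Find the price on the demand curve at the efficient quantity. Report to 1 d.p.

P = €45.6

Social marginal benefit = demand − MEC = 56.6 - 1.8q.
Set SMB = MC: 56.6 - 1.8q = 2.7 + 3.3q → q* = 10.5686.
Consumer price on the demand curve at q*: 64.6 − 1.8×10.5686 = 45.5765.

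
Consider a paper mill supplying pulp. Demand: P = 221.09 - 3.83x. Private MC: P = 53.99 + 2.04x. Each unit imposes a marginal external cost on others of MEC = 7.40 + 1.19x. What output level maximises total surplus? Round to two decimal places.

Social marginal cost = private MC + MEC = 61.39 + 3.23x.
Set SMC = demand: 61.39 + 3.23x = 221.09 - 3.83x → x* = 22.6204.

x* = 22.62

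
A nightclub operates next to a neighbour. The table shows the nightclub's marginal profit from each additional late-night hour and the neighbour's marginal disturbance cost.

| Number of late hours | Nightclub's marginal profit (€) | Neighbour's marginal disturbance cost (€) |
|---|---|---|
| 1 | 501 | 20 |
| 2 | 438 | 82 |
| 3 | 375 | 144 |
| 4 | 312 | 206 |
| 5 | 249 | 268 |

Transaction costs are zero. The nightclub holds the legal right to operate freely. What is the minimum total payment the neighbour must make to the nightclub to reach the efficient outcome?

€249

Left alone the nightclub would choose level 5 (marginal profit stays positive).
Efficient level: k* = 4 (marginal profit ≥ marginal disturbance cost through 4).
The neighbour must at least cover the nightclub's forgone profit from cutting 5→4: 249 = 249.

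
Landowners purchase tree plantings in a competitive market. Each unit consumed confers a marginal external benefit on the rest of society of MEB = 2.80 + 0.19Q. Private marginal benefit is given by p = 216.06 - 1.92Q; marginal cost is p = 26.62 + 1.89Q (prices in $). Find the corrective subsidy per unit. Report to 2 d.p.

Social marginal benefit = demand + MEB = 218.86 - 1.73Q.
Set SMB = MC: 218.86 - 1.73Q = 26.62 + 1.89Q → Q* = 53.1050.
The Pigouvian subsidy equals MEB at Q*: 2.80 + 0.19×53.1050 = 12.8900.

subsidy = $12.89 per unit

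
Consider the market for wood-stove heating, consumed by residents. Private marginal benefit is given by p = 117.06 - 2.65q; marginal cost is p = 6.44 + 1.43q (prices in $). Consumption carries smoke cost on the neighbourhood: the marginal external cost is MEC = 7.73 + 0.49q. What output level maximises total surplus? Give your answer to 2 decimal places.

q* = 22.51

Social marginal benefit = demand − MEC = 109.33 - 3.14q.
Set SMB = MC: 109.33 - 3.14q = 6.44 + 1.43q → q* = 22.5142.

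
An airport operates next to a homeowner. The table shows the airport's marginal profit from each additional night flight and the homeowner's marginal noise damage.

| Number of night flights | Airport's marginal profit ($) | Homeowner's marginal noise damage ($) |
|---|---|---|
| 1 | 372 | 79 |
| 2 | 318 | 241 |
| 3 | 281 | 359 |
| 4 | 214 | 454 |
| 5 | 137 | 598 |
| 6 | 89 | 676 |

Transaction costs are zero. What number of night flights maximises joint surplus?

2

Bargaining reaches the level where marginal profit last exceeds marginal noise damage.
That holds through level 2 (318 ≥ 241) but not at 3 (281 < 359).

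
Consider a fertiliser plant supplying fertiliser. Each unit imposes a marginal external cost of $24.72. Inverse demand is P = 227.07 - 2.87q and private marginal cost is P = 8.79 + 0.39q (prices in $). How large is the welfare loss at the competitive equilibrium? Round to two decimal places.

Market equilibrium (private): 8.79 + 0.39q = 227.07 - 2.87q → q_m = 66.9571.
Social marginal cost = private MC + MEC = 33.51 + 0.39q.
Set SMC = demand: 33.51 + 0.39q = 227.07 - 2.87q → q* = 59.3742.
Height of the DWL triangle at q_m is SMC(q_m) − demand(q_m) = MEC(q_m) = 24.7200.
DWL = ½ × 7.5829 × 24.7200 = 93.7246.

DWL = $93.72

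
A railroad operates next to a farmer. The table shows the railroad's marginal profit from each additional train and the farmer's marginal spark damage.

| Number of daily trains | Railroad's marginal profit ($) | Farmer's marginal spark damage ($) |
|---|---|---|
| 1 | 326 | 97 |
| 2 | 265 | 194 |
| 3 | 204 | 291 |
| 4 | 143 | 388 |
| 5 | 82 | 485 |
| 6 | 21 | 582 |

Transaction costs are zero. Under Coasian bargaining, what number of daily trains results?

Bargaining reaches the level where marginal profit last exceeds marginal spark damage.
That holds through level 2 (265 ≥ 194) but not at 3 (204 < 291).

2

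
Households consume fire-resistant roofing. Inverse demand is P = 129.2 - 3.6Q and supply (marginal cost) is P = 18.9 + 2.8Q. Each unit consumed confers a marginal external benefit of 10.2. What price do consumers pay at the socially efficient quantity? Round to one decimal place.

P = 61.4

Social marginal benefit = demand + MEB = 139.4 - 3.6Q.
Set SMB = MC: 139.4 - 3.6Q = 18.9 + 2.8Q → Q* = 18.8281.
Consumer price on the demand curve at Q*: 129.2 − 3.6×18.8281 = 61.4188.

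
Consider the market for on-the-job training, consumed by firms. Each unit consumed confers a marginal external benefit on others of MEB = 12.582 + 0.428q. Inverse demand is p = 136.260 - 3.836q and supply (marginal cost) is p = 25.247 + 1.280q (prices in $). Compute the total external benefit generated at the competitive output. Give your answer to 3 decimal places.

Market equilibrium (private): 25.247 + 1.280q = 136.260 - 3.836q → q_m = 21.6992.
Total external benefit = ∫₀^{q_m} (12.582 + 0.428q) dq = 12.582×21.6992 + ½×0.428×21.6992² = 373.7824.

$373.782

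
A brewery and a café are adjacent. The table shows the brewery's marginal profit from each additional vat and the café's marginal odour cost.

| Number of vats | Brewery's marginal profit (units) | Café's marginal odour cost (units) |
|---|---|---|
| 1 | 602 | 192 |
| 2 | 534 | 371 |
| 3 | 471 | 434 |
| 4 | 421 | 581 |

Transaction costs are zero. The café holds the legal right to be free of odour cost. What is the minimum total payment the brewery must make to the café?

997

Efficient level: marginal profit ≥ marginal odour cost through level 3, so k* = 3.
With the café holding the right, the brewery must at least compensate total damage at k*: 192 + 371 + 434 = 997.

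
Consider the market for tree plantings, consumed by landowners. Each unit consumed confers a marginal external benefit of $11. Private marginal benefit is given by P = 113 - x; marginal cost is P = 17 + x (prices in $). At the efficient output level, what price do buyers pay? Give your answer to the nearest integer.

P = $60

Social marginal benefit = demand + MEB = 124 - x.
Set SMB = MC: 124 - x = 17 + x → x* = 53.5000.
Consumer price on the demand curve at x*: 113 − 1×53.5000 = 59.5000.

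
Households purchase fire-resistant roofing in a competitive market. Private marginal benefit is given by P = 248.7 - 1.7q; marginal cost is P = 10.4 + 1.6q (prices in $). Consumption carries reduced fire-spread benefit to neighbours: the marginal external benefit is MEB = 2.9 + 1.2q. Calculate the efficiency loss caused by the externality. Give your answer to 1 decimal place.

DWL = $1909.5

Market equilibrium (private): 10.4 + 1.6q = 248.7 - 1.7q → q_m = 72.2121.
Social marginal benefit = demand + MEB = 251.6 - 0.5q.
Set SMB = MC: 251.6 - 0.5q = 10.4 + 1.6q → q* = 114.8571.
The loss is the area between SMB and MC from q* to q_m; with linear curves that's a triangle of height MEB(q_m).
DWL = ½ × 42.6450 × 89.5545 = 1909.5258.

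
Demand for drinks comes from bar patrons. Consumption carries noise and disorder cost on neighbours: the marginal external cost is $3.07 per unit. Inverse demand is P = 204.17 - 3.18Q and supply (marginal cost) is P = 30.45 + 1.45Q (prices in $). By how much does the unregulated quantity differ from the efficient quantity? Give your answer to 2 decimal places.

Market equilibrium (private): 30.45 + 1.45Q = 204.17 - 3.18Q → Q_m = 37.5205.
Social marginal benefit = demand − MEC = 201.10 - 3.18Q.
Set SMB = MC: 201.10 - 3.18Q = 30.45 + 1.45Q → Q* = 36.8575.
Gap = |37.5205 − 36.8575| = 0.6630.

0.66 units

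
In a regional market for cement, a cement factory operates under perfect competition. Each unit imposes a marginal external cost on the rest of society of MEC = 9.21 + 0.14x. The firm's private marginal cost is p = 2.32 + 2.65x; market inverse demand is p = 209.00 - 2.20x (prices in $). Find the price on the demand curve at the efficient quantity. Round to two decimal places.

P = $121.94

Social marginal cost = private MC + MEC = 11.53 + 2.79x.
Set SMC = demand: 11.53 + 2.79x = 209.00 - 2.20x → x* = 39.5731.
Consumer price on the demand curve at x*: 209.00 − 2.20×39.5731 = 121.9392.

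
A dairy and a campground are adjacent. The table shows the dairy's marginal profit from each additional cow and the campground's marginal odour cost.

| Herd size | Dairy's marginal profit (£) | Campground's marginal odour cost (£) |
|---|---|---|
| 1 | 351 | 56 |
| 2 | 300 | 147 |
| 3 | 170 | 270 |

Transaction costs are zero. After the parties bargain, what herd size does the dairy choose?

2

Bargaining reaches the level where marginal profit last exceeds marginal odour cost.
That holds through level 2 (300 ≥ 147) but not at 3 (170 < 270).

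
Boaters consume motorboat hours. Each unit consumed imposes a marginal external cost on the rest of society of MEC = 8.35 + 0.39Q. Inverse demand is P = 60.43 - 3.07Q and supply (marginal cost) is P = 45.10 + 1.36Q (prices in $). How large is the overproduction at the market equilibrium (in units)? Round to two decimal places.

2.01 units

Market equilibrium (private): 45.10 + 1.36Q = 60.43 - 3.07Q → Q_m = 3.4605.
Social marginal benefit = demand − MEC = 52.08 - 3.46Q.
Set SMB = MC: 52.08 - 3.46Q = 45.10 + 1.36Q → Q* = 1.4481.
Gap = |3.4605 − 1.4481| = 2.0124.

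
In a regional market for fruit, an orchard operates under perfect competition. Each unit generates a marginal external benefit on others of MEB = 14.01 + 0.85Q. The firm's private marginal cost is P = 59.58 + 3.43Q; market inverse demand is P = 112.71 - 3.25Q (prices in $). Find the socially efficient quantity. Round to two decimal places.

Social marginal cost = private MC − MEB = 45.57 + 2.58Q.
Set SMC = demand: 45.57 + 2.58Q = 112.71 - 3.25Q → Q* = 11.5163.

Q* = 11.52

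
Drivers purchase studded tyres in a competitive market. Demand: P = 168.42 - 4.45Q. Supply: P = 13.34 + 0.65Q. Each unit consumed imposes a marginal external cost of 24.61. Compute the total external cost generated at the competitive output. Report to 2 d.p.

748.34

Market equilibrium (private): 13.34 + 0.65Q = 168.42 - 4.45Q → Q_m = 30.4078.
Total external cost = MEC × Q_m = 24.61 × 30.4078 = 748.3360.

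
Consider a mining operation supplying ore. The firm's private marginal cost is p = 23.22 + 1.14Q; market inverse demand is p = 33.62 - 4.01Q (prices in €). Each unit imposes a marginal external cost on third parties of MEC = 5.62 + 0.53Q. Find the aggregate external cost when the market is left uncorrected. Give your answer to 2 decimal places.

€12.43

Market equilibrium (private): 23.22 + 1.14Q = 33.62 - 4.01Q → Q_m = 2.0194.
Total external cost = ∫₀^{Q_m} (5.62 + 0.53Q) dQ = 5.62×2.0194 + ½×0.53×2.0194² = 12.4297.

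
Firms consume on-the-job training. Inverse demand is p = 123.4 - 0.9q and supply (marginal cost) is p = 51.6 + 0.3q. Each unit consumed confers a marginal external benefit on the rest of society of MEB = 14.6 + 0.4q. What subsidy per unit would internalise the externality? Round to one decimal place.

Social marginal benefit = demand + MEB = 138.0 - 0.5q.
Set SMB = MC: 138.0 - 0.5q = 51.6 + 0.3q → q* = 108.0000.
The Pigouvian subsidy equals MEB at q*: 14.6 + 0.4×108.0000 = 57.8000.

subsidy = 57.8 per unit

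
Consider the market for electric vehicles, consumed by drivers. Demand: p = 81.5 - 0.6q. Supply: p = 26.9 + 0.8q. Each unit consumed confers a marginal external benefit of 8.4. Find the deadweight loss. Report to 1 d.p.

Market equilibrium (private): 26.9 + 0.8q = 81.5 - 0.6q → q_m = 39.0000.
Social marginal benefit = demand + MEB = 89.9 - 0.6q.
Set SMB = MC: 89.9 - 0.6q = 26.9 + 0.8q → q* = 45.0000.
Height of the DWL triangle at q_m is SMB(q_m) − MC(q_m) = MEB(q_m) = 8.4000.
DWL = ½ × 6.0000 × 8.4000 = 25.2000.

DWL = 25.2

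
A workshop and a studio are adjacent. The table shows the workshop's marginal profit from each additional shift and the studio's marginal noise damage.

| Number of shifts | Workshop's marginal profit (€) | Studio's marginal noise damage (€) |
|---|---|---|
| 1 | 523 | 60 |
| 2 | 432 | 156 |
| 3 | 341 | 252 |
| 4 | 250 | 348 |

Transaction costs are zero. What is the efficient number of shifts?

Bargaining reaches the level where marginal profit last exceeds marginal noise damage.
That holds through level 3 (341 ≥ 252) but not at 4 (250 < 348).

3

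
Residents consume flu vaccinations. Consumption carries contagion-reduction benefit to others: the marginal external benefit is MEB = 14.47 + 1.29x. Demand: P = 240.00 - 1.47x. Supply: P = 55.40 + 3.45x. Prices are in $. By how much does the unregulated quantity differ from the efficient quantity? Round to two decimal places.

17.32 units

Market equilibrium (private): 55.40 + 3.45x = 240.00 - 1.47x → x_m = 37.5203.
Social marginal benefit = demand + MEB = 254.47 - 0.18x.
Set SMB = MC: 254.47 - 0.18x = 55.40 + 3.45x → x* = 54.8402.
Gap = |37.5203 − 54.8402| = 17.3199.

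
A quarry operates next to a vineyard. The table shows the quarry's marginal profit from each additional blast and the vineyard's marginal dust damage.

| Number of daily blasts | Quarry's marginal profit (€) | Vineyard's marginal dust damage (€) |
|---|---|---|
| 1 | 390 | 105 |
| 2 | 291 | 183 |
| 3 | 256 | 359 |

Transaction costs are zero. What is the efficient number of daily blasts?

Bargaining reaches the level where marginal profit last exceeds marginal dust damage.
That holds through level 2 (291 ≥ 183) but not at 3 (256 < 359).

2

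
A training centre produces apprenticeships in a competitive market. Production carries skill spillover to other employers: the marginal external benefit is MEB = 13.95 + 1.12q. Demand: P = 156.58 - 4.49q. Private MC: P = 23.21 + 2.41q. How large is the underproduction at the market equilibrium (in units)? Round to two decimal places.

Market equilibrium (private): 23.21 + 2.41q = 156.58 - 4.49q → q_m = 19.3290.
Social marginal cost = private MC − MEB = 9.26 + 1.29q.
Set SMC = demand: 9.26 + 1.29q = 156.58 - 4.49q → q* = 25.4879.
Gap = |19.3290 − 25.4879| = 6.1589.

6.16 units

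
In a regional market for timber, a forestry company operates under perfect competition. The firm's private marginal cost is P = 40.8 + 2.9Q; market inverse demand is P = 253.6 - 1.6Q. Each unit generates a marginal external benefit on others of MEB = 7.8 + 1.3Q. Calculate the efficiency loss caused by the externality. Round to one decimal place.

Market equilibrium (private): 40.8 + 2.9Q = 253.6 - 1.6Q → Q_m = 47.2889.
Social marginal cost = private MC − MEB = 33.0 + 1.6Q.
Set SMC = demand: 33.0 + 1.6Q = 253.6 - 1.6Q → Q* = 68.9375.
Between Q* and Q_m the wedge demand − SMC runs linearly from 0 to MEB(Q_m), so the loss is a triangle.
DWL = ½ × 21.6486 × 69.2756 = 749.8599.

DWL = 749.9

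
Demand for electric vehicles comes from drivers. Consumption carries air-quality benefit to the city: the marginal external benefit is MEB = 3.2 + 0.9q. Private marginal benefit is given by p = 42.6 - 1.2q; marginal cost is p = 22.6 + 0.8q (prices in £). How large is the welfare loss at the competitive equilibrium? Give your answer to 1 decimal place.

Market equilibrium (private): 22.6 + 0.8q = 42.6 - 1.2q → q_m = 10.0000.
Social marginal benefit = demand + MEB = 45.8 - 0.3q.
Set SMB = MC: 45.8 - 0.3q = 22.6 + 0.8q → q* = 21.0909.
Between q* and q_m the wedge SMB − MC runs linearly from 0 to MEB(q_m), so the loss is a triangle.
DWL = ½ × 11.0909 × 12.2000 = 67.6545.

DWL = £67.7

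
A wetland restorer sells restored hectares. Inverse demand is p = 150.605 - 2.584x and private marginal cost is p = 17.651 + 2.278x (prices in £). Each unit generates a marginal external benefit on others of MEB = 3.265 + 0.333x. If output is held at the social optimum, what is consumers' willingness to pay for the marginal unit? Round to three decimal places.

Social marginal cost = private MC − MEB = 14.386 + 1.945x.
Set SMC = demand: 14.386 + 1.945x = 150.605 - 2.584x → x* = 30.0771.
Consumer price on the demand curve at x*: 150.605 − 2.584×30.0771 = 72.8858.

P = £72.886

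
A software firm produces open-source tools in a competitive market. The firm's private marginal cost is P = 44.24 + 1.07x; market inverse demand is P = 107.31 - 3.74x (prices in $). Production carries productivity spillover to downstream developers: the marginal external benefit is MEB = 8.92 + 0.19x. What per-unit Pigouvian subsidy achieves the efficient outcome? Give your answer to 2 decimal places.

subsidy = $11.88 per unit

Social marginal cost = private MC − MEB = 35.32 + 0.88x.
Set SMC = demand: 35.32 + 0.88x = 107.31 - 3.74x → x* = 15.5823.
The Pigouvian subsidy equals MEB at x*: 8.92 + 0.19×15.5823 = 11.8806.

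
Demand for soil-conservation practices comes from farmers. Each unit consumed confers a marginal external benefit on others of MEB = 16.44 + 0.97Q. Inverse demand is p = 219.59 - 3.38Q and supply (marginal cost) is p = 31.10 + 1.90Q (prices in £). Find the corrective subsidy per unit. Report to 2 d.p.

Social marginal benefit = demand + MEB = 236.03 - 2.41Q.
Set SMB = MC: 236.03 - 2.41Q = 31.10 + 1.90Q → Q* = 47.5476.
The Pigouvian subsidy equals MEB at Q*: 16.44 + 0.97×47.5476 = 62.5612.

subsidy = £62.56 per unit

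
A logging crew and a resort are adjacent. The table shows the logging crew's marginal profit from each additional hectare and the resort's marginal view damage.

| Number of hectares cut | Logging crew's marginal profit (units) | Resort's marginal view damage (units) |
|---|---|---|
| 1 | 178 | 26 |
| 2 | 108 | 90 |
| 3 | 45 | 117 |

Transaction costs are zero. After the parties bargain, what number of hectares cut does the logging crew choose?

Bargaining reaches the level where marginal profit last exceeds marginal view damage.
That holds through level 2 (108 ≥ 90) but not at 3 (45 < 117).

2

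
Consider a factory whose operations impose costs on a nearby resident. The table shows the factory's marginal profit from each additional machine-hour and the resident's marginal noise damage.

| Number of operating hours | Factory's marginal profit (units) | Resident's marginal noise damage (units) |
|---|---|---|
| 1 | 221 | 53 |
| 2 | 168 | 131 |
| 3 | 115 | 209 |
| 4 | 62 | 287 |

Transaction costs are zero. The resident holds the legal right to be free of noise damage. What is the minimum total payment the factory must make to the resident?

184

Efficient level: marginal profit ≥ marginal noise damage through level 2, so k* = 2.
With the resident holding the right, the factory must at least compensate total damage at k*: 53 + 131 = 184.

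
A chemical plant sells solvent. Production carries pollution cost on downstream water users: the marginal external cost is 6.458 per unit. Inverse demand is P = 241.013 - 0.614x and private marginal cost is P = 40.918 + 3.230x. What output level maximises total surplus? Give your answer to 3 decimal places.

Social marginal cost = private MC + MEC = 47.376 + 3.230x.
Set SMC = demand: 47.376 + 3.230x = 241.013 - 0.614x → x* = 50.3738.

x* = 50.374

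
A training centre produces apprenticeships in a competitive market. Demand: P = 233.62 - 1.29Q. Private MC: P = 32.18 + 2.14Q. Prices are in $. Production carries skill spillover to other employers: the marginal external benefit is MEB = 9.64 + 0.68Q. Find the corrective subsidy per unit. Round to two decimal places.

subsidy = $61.83 per unit

Social marginal cost = private MC − MEB = 22.54 + 1.46Q.
Set SMC = demand: 22.54 + 1.46Q = 233.62 - 1.29Q → Q* = 76.7564.
The Pigouvian subsidy equals MEB at Q*: 9.64 + 0.68×76.7564 = 61.8344.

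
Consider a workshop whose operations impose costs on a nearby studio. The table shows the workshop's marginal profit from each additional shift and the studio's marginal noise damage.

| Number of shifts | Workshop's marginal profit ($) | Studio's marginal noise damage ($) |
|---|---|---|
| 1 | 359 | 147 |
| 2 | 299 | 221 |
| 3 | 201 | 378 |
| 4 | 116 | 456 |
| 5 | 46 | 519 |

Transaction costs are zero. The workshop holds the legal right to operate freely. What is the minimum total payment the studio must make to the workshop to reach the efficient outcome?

$363

Left alone the workshop would choose level 5 (marginal profit stays positive).
Efficient level: k* = 2 (marginal profit ≥ marginal noise damage through 2).
The studio must at least cover the workshop's forgone profit from cutting 5→2: 201 + 116 + 46 = 363.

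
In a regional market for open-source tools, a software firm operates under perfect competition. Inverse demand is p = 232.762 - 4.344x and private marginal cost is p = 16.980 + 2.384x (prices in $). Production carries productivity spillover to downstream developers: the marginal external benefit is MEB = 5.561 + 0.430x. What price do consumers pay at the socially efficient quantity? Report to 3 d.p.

Social marginal cost = private MC − MEB = 11.419 + 1.954x.
Set SMC = demand: 11.419 + 1.954x = 232.762 - 4.344x → x* = 35.1450.
Consumer price on the demand curve at x*: 232.762 − 4.344×35.1450 = 80.0921.

P = $80.092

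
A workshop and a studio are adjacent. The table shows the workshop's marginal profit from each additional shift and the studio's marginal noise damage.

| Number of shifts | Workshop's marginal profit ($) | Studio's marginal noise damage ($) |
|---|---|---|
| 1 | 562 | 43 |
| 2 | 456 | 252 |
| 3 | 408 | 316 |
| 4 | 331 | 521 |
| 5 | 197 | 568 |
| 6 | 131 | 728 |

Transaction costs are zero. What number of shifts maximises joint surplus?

3

Bargaining reaches the level where marginal profit last exceeds marginal noise damage.
That holds through level 3 (408 ≥ 316) but not at 4 (331 < 521).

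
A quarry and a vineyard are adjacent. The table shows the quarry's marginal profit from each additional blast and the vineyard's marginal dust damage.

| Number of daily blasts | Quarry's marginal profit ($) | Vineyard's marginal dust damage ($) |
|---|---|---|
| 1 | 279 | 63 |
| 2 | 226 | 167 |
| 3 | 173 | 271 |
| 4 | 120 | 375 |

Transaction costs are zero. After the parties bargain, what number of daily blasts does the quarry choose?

2

Bargaining reaches the level where marginal profit last exceeds marginal dust damage.
That holds through level 2 (226 ≥ 167) but not at 3 (173 < 271).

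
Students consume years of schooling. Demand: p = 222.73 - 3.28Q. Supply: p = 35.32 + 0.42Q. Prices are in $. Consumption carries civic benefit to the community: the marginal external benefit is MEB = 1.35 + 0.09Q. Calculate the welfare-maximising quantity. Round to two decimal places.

Q* = 52.29

Social marginal benefit = demand + MEB = 224.08 - 3.19Q.
Set SMB = MC: 224.08 - 3.19Q = 35.32 + 0.42Q → Q* = 52.2881.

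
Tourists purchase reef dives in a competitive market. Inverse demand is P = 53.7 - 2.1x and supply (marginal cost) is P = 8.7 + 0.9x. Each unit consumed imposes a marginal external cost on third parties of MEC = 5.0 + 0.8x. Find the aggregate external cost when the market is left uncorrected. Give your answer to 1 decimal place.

165.0

Market equilibrium (private): 8.7 + 0.9x = 53.7 - 2.1x → x_m = 15.0000.
Total external cost = ∫₀^{x_m} (5.0 + 0.8x) dx = 5.0×15.0000 + ½×0.8×15.0000² = 165.0000.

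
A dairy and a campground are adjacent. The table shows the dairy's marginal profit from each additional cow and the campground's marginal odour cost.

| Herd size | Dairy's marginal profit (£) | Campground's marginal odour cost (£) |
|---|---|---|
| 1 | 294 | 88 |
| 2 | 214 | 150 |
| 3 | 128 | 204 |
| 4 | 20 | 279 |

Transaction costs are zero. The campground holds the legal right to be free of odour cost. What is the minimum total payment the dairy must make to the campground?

Efficient level: marginal profit ≥ marginal odour cost through level 2, so k* = 2.
With the campground holding the right, the dairy must at least compensate total damage at k*: 88 + 150 = 238.

£238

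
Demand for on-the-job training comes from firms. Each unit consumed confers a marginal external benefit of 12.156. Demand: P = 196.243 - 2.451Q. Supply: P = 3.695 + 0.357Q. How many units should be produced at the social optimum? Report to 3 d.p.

Social marginal benefit = demand + MEB = 208.399 - 2.451Q.
Set SMB = MC: 208.399 - 2.451Q = 3.695 + 0.357Q → Q* = 72.9003.

Q* = 72.900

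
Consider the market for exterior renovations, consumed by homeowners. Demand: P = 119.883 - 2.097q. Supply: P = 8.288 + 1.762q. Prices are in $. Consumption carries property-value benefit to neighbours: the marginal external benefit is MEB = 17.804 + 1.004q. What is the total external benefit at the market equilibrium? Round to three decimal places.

$934.659

Market equilibrium (private): 8.288 + 1.762q = 119.883 - 2.097q → q_m = 28.9181.
Total external benefit = ∫₀^{q_m} (17.804 + 1.004q) dq = 17.804×28.9181 + ½×1.004×28.9181² = 934.6586.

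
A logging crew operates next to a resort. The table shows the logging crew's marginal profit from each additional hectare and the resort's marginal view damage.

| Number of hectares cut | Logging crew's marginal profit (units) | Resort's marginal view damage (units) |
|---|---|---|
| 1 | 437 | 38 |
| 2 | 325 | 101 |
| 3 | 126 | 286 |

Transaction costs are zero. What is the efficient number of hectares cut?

2

Bargaining reaches the level where marginal profit last exceeds marginal view damage.
That holds through level 2 (325 ≥ 101) but not at 3 (126 < 286).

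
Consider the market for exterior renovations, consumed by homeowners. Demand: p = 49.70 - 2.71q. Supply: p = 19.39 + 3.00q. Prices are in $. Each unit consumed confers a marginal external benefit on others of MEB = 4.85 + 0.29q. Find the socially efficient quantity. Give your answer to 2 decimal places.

q* = 6.49

Social marginal benefit = demand + MEB = 54.55 - 2.42q.
Set SMB = MC: 54.55 - 2.42q = 19.39 + 3.00q → q* = 6.4871.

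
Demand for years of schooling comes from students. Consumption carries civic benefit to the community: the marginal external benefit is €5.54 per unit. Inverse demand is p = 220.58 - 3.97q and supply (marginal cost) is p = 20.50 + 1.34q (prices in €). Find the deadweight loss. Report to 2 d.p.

DWL = €2.89

Market equilibrium (private): 20.50 + 1.34q = 220.58 - 3.97q → q_m = 37.6798.
Social marginal benefit = demand + MEB = 226.12 - 3.97q.
Set SMB = MC: 226.12 - 3.97q = 20.50 + 1.34q → q* = 38.7232.
The welfare-loss triangle has base |q_m − q*| and height MEB(q_m) (the vertical gap between SMB and MC is zero at q* and MEB at q_m).
DWL = ½ × 1.0434 × 5.5400 = 2.8902.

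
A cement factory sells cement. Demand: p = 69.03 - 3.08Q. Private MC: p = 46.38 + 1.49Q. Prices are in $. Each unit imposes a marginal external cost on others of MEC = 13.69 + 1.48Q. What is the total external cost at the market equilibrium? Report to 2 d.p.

$86.03

Market equilibrium (private): 46.38 + 1.49Q = 69.03 - 3.08Q → Q_m = 4.9562.
Total external cost = ∫₀^{Q_m} (13.69 + 1.48Q) dQ = 13.69×4.9562 + ½×1.48×4.9562² = 86.0277.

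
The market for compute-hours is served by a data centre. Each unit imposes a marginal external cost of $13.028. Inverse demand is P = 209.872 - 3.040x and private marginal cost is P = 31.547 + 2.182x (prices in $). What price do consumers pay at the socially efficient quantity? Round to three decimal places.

P = $113.644

Social marginal cost = private MC + MEC = 44.575 + 2.182x.
Set SMC = demand: 44.575 + 2.182x = 209.872 - 3.040x → x* = 31.6540.
Consumer price on the demand curve at x*: 209.872 − 3.040×31.6540 = 113.6438.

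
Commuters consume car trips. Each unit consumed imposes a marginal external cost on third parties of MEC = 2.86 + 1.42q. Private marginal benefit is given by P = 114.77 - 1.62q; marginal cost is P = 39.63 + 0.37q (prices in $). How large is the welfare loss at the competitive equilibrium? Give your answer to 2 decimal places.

DWL = $467.70

Market equilibrium (private): 39.63 + 0.37q = 114.77 - 1.62q → q_m = 37.7588.
Social marginal benefit = demand − MEC = 111.91 - 3.04q.
Set SMB = MC: 111.91 - 3.04q = 39.63 + 0.37q → q* = 21.1965.
The loss is the area between SMB and MC from q* to q_m; with linear curves that's a triangle of height MEC(q_m).
DWL = ½ × 16.5623 × 56.4775 = 467.6986.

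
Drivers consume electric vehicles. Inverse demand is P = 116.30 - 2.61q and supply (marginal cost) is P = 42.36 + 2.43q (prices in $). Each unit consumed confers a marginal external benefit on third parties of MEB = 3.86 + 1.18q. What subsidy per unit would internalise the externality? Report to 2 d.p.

Social marginal benefit = demand + MEB = 120.16 - 1.43q.
Set SMB = MC: 120.16 - 1.43q = 42.36 + 2.43q → q* = 20.1554.
The Pigouvian subsidy equals MEB at q*: 3.86 + 1.18×20.1554 = 27.6434.

subsidy = $27.64 per unit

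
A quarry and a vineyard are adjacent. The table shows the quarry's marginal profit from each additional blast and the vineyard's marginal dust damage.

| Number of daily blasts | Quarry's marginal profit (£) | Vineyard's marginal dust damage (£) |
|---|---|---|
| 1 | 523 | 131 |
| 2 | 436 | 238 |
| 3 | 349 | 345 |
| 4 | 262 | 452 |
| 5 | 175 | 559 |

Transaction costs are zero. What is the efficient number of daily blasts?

3

Bargaining reaches the level where marginal profit last exceeds marginal dust damage.
That holds through level 3 (349 ≥ 345) but not at 4 (262 < 452).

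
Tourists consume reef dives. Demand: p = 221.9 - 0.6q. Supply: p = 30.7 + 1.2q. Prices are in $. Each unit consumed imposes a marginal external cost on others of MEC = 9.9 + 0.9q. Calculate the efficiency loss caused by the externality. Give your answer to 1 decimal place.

Market equilibrium (private): 30.7 + 1.2q = 221.9 - 0.6q → q_m = 106.2222.
Social marginal benefit = demand − MEC = 212.0 - 1.5q.
Set SMB = MC: 212.0 - 1.5q = 30.7 + 1.2q → q* = 67.1481.
Height of the DWL triangle at q_m is MC(q_m) − SMB(q_m) = MEC(q_m) = 105.5000.
DWL = ½ × 39.0741 × 105.5000 = 2061.1588.

DWL = $2061.2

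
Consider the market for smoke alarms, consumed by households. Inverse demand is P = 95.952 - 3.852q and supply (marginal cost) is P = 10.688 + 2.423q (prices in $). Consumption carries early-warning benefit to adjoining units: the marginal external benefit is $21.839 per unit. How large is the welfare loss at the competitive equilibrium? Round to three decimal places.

DWL = $38.003

Market equilibrium (private): 10.688 + 2.423q = 95.952 - 3.852q → q_m = 13.5879.
Social marginal benefit = demand + MEB = 117.791 - 3.852q.
Set SMB = MC: 117.791 - 3.852q = 10.688 + 2.423q → q* = 17.0682.
Height of the DWL triangle at q_m is SMB(q_m) − MC(q_m) = MEB(q_m) = 21.8390.
DWL = ½ × 3.4803 × 21.8390 = 38.0031.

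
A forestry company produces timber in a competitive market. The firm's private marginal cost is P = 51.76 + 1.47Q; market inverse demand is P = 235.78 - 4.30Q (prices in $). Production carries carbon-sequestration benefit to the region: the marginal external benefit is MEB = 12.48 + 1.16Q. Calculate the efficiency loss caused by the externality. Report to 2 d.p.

DWL = $265.49

Market equilibrium (private): 51.76 + 1.47Q = 235.78 - 4.30Q → Q_m = 31.8925.
Social marginal cost = private MC − MEB = 39.28 + 0.31Q.
Set SMC = demand: 39.28 + 0.31Q = 235.78 - 4.30Q → Q* = 42.6247.
The welfare-loss triangle has base |Q_m − Q*| and height MEB(Q_m) (the vertical gap between SMC and demand is zero at Q* and MEB at Q_m).
DWL = ½ × 10.7322 × 49.4754 = 265.4899.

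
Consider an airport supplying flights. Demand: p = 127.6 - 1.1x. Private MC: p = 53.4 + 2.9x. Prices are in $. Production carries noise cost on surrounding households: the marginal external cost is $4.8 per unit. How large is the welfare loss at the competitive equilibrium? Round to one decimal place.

DWL = $2.9

Market equilibrium (private): 53.4 + 2.9x = 127.6 - 1.1x → x_m = 18.5500.
Social marginal cost = private MC + MEC = 58.2 + 2.9x.
Set SMC = demand: 58.2 + 2.9x = 127.6 - 1.1x → x* = 17.3500.
The welfare-loss triangle has base |x_m − x*| and height MEC(x_m) (the vertical gap between SMC and demand is zero at x* and MEC at x_m).
DWL = ½ × 1.2000 × 4.8000 = 2.8800.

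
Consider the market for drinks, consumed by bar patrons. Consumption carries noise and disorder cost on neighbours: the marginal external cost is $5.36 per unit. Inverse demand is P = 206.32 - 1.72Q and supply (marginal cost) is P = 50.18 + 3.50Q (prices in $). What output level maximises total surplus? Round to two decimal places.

Social marginal benefit = demand − MEC = 200.96 - 1.72Q.
Set SMB = MC: 200.96 - 1.72Q = 50.18 + 3.50Q → Q* = 28.8851.

Q* = 28.89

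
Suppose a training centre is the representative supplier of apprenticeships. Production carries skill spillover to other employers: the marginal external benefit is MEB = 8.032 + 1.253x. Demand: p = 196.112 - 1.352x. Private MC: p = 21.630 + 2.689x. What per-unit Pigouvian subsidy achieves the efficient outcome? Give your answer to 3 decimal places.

Social marginal cost = private MC − MEB = 13.598 + 1.436x.
Set SMC = demand: 13.598 + 1.436x = 196.112 - 1.352x → x* = 65.4641.
The Pigouvian subsidy equals MEB at x*: 8.032 + 1.253×65.4641 = 90.0585.

subsidy = 90.059 per unit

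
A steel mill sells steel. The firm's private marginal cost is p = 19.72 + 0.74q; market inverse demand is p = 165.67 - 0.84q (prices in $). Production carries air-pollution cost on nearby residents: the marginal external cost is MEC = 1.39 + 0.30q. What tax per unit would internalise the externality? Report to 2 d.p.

tax = $24.46 per unit

Social marginal cost = private MC + MEC = 21.11 + 1.04q.
Set SMC = demand: 21.11 + 1.04q = 165.67 - 0.84q → q* = 76.8936.
The Pigouvian tax equals MEC at q*: 1.39 + 0.30×76.8936 = 24.4581.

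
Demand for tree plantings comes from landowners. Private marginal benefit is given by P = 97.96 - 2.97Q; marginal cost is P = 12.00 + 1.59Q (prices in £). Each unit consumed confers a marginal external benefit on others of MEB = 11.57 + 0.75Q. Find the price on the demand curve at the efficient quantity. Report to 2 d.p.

Social marginal benefit = demand + MEB = 109.53 - 2.22Q.
Set SMB = MC: 109.53 - 2.22Q = 12.00 + 1.59Q → Q* = 25.5984.
Consumer price on the demand curve at Q*: 97.96 − 2.97×25.5984 = 21.9328.

P = £21.93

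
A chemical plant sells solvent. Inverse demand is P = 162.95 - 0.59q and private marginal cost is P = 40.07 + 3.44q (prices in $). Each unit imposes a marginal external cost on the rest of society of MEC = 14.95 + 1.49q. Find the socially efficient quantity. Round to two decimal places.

Social marginal cost = private MC + MEC = 55.02 + 4.93q.
Set SMC = demand: 55.02 + 4.93q = 162.95 - 0.59q → q* = 19.5525.

q* = 19.55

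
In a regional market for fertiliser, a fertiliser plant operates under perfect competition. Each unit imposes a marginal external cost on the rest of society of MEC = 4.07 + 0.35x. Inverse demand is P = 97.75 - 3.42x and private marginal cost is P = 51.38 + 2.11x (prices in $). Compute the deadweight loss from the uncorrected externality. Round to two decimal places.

Market equilibrium (private): 51.38 + 2.11x = 97.75 - 3.42x → x_m = 8.3852.
Social marginal cost = private MC + MEC = 55.45 + 2.46x.
Set SMC = demand: 55.45 + 2.46x = 97.75 - 3.42x → x* = 7.1939.
The loss is the area between SMC and demand from x* to x_m; with linear curves that's a triangle of height MEC(x_m).
DWL = ½ × 1.1913 × 7.0048 = 4.1724.

DWL = $4.17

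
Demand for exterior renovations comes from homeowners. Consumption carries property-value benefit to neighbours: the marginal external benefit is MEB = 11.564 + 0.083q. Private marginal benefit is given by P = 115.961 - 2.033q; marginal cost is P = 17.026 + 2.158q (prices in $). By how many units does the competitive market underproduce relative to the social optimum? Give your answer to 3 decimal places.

Market equilibrium (private): 17.026 + 2.158q = 115.961 - 2.033q → q_m = 23.6065.
Social marginal benefit = demand + MEB = 127.525 - 1.950q.
Set SMB = MC: 127.525 - 1.950q = 17.026 + 2.158q → q* = 26.8985.
Gap = |23.6065 − 26.8985| = 3.2920.

3.292 units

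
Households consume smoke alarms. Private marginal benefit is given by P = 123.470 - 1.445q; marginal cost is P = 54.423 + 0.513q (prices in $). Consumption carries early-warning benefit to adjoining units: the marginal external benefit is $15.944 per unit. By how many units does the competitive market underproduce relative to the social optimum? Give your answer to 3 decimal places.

Market equilibrium (private): 54.423 + 0.513q = 123.470 - 1.445q → q_m = 35.2640.
Social marginal benefit = demand + MEB = 139.414 - 1.445q.
Set SMB = MC: 139.414 - 1.445q = 54.423 + 0.513q → q* = 43.4070.
Gap = |35.2640 − 43.4070| = 8.1430.

8.143 units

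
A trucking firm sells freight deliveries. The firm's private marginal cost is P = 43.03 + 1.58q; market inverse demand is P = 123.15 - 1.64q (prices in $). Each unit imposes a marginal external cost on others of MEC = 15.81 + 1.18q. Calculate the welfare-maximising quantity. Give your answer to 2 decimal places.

Social marginal cost = private MC + MEC = 58.84 + 2.76q.
Set SMC = demand: 58.84 + 2.76q = 123.15 - 1.64q → q* = 14.6159.

q* = 14.62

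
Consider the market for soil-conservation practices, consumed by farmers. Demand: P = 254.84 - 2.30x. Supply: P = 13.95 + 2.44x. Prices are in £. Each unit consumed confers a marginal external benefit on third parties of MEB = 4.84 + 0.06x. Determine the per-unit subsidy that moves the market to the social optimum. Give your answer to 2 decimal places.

subsidy = £7.99 per unit

Social marginal benefit = demand + MEB = 259.68 - 2.24x.
Set SMB = MC: 259.68 - 2.24x = 13.95 + 2.44x → x* = 52.5064.
The Pigouvian subsidy equals MEB at x*: 4.84 + 0.06×52.5064 = 7.9904.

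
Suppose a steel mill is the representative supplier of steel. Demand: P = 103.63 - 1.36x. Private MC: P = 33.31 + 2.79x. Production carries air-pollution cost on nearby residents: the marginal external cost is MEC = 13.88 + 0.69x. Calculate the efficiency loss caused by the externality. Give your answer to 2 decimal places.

DWL = 67.55

Market equilibrium (private): 33.31 + 2.79x = 103.63 - 1.36x → x_m = 16.9446.
Social marginal cost = private MC + MEC = 47.19 + 3.48x.
Set SMC = demand: 47.19 + 3.48x = 103.63 - 1.36x → x* = 11.6612.
Height of the DWL triangle at x_m is SMC(x_m) − demand(x_m) = MEC(x_m) = 25.5718.
DWL = ½ × 5.2834 × 25.5718 = 67.5530.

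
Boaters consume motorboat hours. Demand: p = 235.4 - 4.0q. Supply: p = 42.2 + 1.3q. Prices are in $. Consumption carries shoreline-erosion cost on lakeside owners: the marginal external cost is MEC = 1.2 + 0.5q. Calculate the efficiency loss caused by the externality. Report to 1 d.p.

Market equilibrium (private): 42.2 + 1.3q = 235.4 - 4.0q → q_m = 36.4528.
Social marginal benefit = demand − MEC = 234.2 - 4.5q.
Set SMB = MC: 234.2 - 4.5q = 42.2 + 1.3q → q* = 33.1034.
The welfare-loss triangle has base |q_m − q*| and height MEC(q_m) (the vertical gap between SMB and MC is zero at q* and MEC at q_m).
DWL = ½ × 3.3494 × 19.4264 = 32.5334.

DWL = $32.5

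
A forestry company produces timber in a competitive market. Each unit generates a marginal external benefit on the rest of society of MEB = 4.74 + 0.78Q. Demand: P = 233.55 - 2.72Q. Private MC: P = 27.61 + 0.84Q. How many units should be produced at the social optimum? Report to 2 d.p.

Social marginal cost = private MC − MEB = 22.87 + 0.06Q.
Set SMC = demand: 22.87 + 0.06Q = 233.55 - 2.72Q → Q* = 75.7842.

Q* = 75.78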